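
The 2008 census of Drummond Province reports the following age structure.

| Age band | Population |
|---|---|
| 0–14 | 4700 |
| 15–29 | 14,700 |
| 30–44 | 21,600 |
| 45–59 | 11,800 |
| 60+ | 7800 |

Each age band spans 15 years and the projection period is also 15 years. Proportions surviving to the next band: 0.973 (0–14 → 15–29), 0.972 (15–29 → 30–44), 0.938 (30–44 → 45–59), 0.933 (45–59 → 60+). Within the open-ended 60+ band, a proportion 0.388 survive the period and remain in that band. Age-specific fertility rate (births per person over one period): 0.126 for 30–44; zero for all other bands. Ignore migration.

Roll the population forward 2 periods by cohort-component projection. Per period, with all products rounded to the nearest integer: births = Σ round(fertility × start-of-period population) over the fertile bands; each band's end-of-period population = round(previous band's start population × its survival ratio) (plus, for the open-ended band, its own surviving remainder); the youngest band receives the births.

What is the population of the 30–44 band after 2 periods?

Period 1.
Births: 21600 × 0.126 = 2722
15–29: 4700 × 0.973 = 4573
30–44: 14700 × 0.972 = 14288
45–59: 21600 × 0.938 = 20261
60+: 11800 × 0.933 + 7800 × 0.388 = 11009 + 3026 = 14035
Giving 2722 / 4573 / 14288 / 20261 / 14035.
Period 2.
Births: 14288 × 0.126 = 1800
15–29: 2722 × 0.973 = 2649
30–44: 4573 × 0.972 = 4445
45–59: 14288 × 0.938 = 13402
60+: 20261 × 0.933 + 14035 × 0.388 = 18904 + 5446 = 24350
Giving 1800 / 2649 / 4445 / 13402 / 24350.

4445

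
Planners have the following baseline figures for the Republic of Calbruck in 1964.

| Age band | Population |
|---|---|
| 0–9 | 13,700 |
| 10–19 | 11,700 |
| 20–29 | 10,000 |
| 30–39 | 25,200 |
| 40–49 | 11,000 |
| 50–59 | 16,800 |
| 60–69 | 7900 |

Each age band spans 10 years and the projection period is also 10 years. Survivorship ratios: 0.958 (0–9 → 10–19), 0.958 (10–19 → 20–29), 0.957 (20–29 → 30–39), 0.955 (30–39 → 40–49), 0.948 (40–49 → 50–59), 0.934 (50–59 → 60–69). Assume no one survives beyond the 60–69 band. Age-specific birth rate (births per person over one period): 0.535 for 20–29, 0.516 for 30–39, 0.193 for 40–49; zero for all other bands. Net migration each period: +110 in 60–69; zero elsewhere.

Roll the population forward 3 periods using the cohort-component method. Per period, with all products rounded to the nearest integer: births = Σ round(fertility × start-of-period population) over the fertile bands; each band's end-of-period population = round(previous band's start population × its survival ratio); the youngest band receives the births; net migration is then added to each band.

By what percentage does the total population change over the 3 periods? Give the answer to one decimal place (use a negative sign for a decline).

Numbering the groups 1..7 from youngest to oldest:
— Period 1 —
Births: 10000 × 0.535 = 5350, 25200 × 0.516 = 13003, 11000 × 0.193 = 2123 — total 20476
Group 2: 13700 × 0.958 = 13125
Group 3: 11700 × 0.958 = 11209
Group 4: 10000 × 0.957 = 9570
Group 5: 25200 × 0.955 = 24066
Group 6: 11000 × 0.948 = 10428
Group 7: 16800 × 0.934 = 15691
Net migration: Group 7 + 110 → 15801
Population now: 0–9=20476, 10–19=13125, 20–29=11209, 30–39=9570, 40–49=24066, 50–59=10428, 60–69=15801
— Period 2 —
Births: 11209 × 0.535 = 5997, 9570 × 0.516 = 4938, 24066 × 0.193 = 4645 — total 15580
Group 2: 20476 × 0.958 = 19616
Group 3: 13125 × 0.958 = 12574
Group 4: 11209 × 0.957 = 10727
Group 5: 9570 × 0.955 = 9139
Group 6: 24066 × 0.948 = 22815
Group 7: 10428 × 0.934 = 9740
Net migration: Group 7 + 110 → 9850
Population now: 0–9=15580, 10–19=19616, 20–29=12574, 30–39=10727, 40–49=9139, 50–59=22815, 60–69=9850
— Period 3 —
Births: 12574 × 0.535 = 6727, 10727 × 0.516 = 5535, 9139 × 0.193 = 1764 — total 14026
Group 2: 15580 × 0.958 = 14926
Group 3: 19616 × 0.958 = 18792
Group 4: 12574 × 0.957 = 12033
Group 5: 10727 × 0.955 = 10244
Group 6: 9139 × 0.948 = 8664
Group 7: 22815 × 0.934 = 21309
Net migration: Group 7 + 110 → 21419
Population now: 0–9=14026, 10–19=14926, 20–29=18792, 30–39=12033, 40–49=10244, 50–59=8664, 60–69=21419
Total: 96300 → 100104; change = 3804; percentage change = 4.0%

4.0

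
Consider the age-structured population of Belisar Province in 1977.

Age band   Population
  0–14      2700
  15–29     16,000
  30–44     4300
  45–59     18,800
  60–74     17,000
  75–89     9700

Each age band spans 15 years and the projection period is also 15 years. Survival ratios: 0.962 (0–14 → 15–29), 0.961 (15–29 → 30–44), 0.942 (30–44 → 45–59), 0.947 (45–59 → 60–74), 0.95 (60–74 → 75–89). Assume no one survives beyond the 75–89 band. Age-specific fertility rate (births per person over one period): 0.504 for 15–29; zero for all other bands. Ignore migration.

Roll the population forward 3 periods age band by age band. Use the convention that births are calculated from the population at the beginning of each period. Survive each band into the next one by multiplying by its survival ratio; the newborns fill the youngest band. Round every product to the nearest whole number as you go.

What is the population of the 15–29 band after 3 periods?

1259

Period 1:
Births: 16000 × 0.504 = 8064
15–29: 2700 × 0.962 = 2597
30–44: 16000 × 0.961 = 15376
45–59: 4300 × 0.942 = 4051
60–74: 18800 × 0.947 = 17804
75–89: 17000 × 0.95 = 16150
Population now: 0–14=8064, 15–29=2597, 30–44=15376, 45–59=4051, 60–74=17804, 75–89=16150
Period 2:
Births: 2597 × 0.504 = 1309
15–29: 8064 × 0.962 = 7758
30–44: 2597 × 0.961 = 2496
45–59: 15376 × 0.942 = 14484
60–74: 4051 × 0.947 = 3836
75–89: 17804 × 0.95 = 16914
Population now: 0–14=1309, 15–29=7758, 30–44=2496, 45–59=14484, 60–74=3836, 75–89=16914
Period 3:
Births: 7758 × 0.504 = 3910
15–29: 1309 × 0.962 = 1259
30–44: 7758 × 0.961 = 7455
45–59: 2496 × 0.942 = 2351
60–74: 14484 × 0.947 = 13716
75–89: 3836 × 0.95 = 3644
Population now: 0–14=3910, 15–29=1259, 30–44=7455, 45–59=2351, 60–74=13716, 75–89=3644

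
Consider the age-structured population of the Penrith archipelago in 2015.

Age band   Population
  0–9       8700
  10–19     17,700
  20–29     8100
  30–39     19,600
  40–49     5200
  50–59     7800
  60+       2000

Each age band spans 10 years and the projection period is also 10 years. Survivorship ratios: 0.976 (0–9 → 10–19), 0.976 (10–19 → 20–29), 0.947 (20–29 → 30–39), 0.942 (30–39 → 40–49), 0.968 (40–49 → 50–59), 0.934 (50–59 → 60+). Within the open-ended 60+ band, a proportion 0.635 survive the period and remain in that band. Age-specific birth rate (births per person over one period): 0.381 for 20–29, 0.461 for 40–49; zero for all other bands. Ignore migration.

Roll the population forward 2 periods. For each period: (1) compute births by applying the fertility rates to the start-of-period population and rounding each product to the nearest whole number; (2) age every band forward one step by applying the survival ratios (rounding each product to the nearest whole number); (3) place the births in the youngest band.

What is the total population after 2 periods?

80322

Period 1:
Births: 8100 × 0.381 = 3086  |  5200 × 0.461 = 2397 → total 5483
10–19: 8700 × 0.976 = 8491
20–29: 17700 × 0.976 = 17275
30–39: 8100 × 0.947 = 7671
40–49: 19600 × 0.942 = 18463
50–59: 5200 × 0.968 = 5034
60+: 7800 × 0.934 + 2000 × 0.635 = 7285 + 1270 = 8555
Giving 5483 / 8491 / 17275 / 7671 / 18463 / 5034 / 8555.
Period 2:
Births: 17275 × 0.381 = 6582  |  18463 × 0.461 = 8511 → total 15093
10–19: 5483 × 0.976 = 5351
20–29: 8491 × 0.976 = 8287
30–39: 17275 × 0.947 = 16359
40–49: 7671 × 0.942 = 7226
50–59: 18463 × 0.968 = 17872
60+: 5034 × 0.934 + 8555 × 0.635 = 4702 + 5432 = 10134
Giving 15093 / 5351 / 8287 / 16359 / 7226 / 17872 / 10134.
Total after period 2: 15093 + 5351 + 8287 + 16359 + 7226 + 17872 + 10134 = 80322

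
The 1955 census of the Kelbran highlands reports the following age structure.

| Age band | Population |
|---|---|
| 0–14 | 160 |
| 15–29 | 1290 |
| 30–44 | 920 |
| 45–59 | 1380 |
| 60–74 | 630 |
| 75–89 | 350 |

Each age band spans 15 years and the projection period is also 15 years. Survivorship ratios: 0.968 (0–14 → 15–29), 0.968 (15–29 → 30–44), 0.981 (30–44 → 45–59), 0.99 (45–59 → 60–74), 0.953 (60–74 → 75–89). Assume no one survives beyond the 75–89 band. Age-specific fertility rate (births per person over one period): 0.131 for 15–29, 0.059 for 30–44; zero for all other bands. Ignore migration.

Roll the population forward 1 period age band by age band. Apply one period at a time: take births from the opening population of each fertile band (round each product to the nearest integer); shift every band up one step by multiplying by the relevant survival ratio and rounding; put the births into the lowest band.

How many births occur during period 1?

After projecting period 1:
Births: 1290 × 0.131 = 169 ; 920 × 0.059 = 54 ⇒ total 223
15–29: 160 × 0.968 = 155
30–44: 1290 × 0.968 = 1249
45–59: 920 × 0.981 = 903
60–74: 1380 × 0.99 = 1366
75–89: 630 × 0.953 = 600
→ [223, 155, 1249, 903, 1366, 600]

223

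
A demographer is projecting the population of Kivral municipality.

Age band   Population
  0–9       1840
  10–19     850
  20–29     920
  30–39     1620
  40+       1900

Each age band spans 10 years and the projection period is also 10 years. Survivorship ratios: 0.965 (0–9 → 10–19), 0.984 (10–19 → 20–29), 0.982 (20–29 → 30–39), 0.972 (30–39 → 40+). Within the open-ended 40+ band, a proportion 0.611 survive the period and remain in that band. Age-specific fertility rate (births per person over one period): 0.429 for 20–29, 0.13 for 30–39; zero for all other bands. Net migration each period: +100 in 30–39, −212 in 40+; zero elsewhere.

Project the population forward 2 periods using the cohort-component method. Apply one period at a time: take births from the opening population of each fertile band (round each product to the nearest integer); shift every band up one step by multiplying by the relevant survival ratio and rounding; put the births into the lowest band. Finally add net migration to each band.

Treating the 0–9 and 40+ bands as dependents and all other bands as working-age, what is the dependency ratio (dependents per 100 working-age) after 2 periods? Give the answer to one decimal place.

85.9

Period 1.
Births: 920 * 0.429 = 395 ; 1620 * 0.13 = 211 → total 606
10–19: 1840 * 0.965 = 1776
20–29: 850 * 0.984 = 836
30–39: 920 * 0.982 = 903
40+: 1620 * 0.972 + 1900 * 0.611 = 1575 + 1161 = 2736
Net migration: 30–39 + 100 → 1003; 40+ − 212 → 2524
→ [606, 1776, 836, 1003, 2524]
Period 2.
Births: 836 * 0.429 = 359 ; 1003 * 0.13 = 130 → total 489
10–19: 606 * 0.965 = 585
20–29: 1776 * 0.984 = 1748
30–39: 836 * 0.982 = 821
40+: 1003 * 0.972 + 2524 * 0.611 = 975 + 1542 = 2517
Net migration: 30–39 + 100 → 921; 40+ − 212 → 2305
→ [489, 585, 1748, 921, 2305]
Dependents (band 0–9 + band 40+) = 489 + 2305 = 2794; working-age = 3254; ratio = 2794/3254 × 100 = 85.9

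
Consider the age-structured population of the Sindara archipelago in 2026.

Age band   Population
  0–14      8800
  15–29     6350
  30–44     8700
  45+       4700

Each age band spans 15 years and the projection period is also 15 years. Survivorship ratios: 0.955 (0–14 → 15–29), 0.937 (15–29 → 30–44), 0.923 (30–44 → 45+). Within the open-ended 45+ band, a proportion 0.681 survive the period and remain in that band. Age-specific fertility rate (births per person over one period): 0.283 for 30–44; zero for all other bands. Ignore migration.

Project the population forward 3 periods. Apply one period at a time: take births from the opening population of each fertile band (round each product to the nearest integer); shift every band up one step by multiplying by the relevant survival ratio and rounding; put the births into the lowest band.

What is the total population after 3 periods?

22257

(Bands numbered youngest = 1 to oldest = 4.)
After projecting period 1:
Births: 8700 × 0.283 = 2462
Band 2: 8800 × 0.955 = 8404
Band 3: 6350 × 0.937 = 5950
Band 4: 8700 × 0.923 + 4700 × 0.681 = 8030 + 3201 = 11231
→ [2462, 8404, 5950, 11231]
After projecting period 2:
Births: 5950 × 0.283 = 1684
Band 2: 2462 × 0.955 = 2351
Band 3: 8404 × 0.937 = 7875
Band 4: 5950 × 0.923 + 11231 × 0.681 = 5492 + 7648 = 13140
→ [1684, 2351, 7875, 13140]
After projecting period 3:
Births: 7875 × 0.283 = 2229
Band 2: 1684 × 0.955 = 1608
Band 3: 2351 × 0.937 = 2203
Band 4: 7875 × 0.923 + 13140 × 0.681 = 7269 + 8948 = 16217
→ [2229, 1608, 2203, 16217]
Total after period 3: 2229 + 1608 + 2203 + 16217 = 22257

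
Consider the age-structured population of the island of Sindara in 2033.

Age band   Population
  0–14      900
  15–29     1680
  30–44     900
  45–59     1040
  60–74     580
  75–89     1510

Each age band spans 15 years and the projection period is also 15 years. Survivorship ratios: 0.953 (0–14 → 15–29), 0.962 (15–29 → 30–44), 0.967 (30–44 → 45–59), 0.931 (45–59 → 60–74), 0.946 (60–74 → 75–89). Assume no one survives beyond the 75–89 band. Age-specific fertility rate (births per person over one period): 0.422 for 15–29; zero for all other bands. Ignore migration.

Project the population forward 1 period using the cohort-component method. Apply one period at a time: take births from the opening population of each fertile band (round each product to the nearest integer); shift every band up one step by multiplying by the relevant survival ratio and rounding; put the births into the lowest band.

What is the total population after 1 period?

5570

Period 1:
Births: 1680 × 0.422 = 709
15–29: 900 × 0.953 = 858
30–44: 1680 × 0.962 = 1616
45–59: 900 × 0.967 = 870
60–74: 1040 × 0.931 = 968
75–89: 580 × 0.946 = 549
Population now: 0–14=709, 15–29=858, 30–44=1616, 45–59=870, 60–74=968, 75–89=549
Total after period 1: 709 + 858 + 1616 + 870 + 968 + 549 = 5570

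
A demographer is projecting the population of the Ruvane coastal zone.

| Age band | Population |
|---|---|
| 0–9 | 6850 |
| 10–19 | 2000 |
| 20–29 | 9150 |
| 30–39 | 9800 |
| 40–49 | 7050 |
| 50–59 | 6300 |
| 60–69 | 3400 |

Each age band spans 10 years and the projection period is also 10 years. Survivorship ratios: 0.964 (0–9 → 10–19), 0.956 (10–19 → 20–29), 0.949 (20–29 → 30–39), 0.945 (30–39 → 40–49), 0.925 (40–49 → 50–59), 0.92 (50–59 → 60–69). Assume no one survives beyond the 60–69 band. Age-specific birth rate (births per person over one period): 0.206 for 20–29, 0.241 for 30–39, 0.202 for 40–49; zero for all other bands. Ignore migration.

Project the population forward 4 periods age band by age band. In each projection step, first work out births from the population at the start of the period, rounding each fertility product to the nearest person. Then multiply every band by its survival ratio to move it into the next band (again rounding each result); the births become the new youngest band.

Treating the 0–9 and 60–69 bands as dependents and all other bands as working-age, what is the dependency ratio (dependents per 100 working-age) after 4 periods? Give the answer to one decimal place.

50.5

Let group 1 be 0–9 through group 7 = 60–69.
Period 1:
Births: 9150 * 0.206 = 1885  |  9800 * 0.241 = 2362  |  7050 * 0.202 = 1424 — total 5671
Group 2: 6850 * 0.964 = 6603
Group 3: 2000 * 0.956 = 1912
Group 4: 9150 * 0.949 = 8683
Group 5: 9800 * 0.945 = 9261
Group 6: 7050 * 0.925 = 6521
Group 7: 6300 * 0.92 = 5796
→ [5671, 6603, 1912, 8683, 9261, 6521, 5796]
Period 2:
Births: 1912 * 0.206 = 394  |  8683 * 0.241 = 2093  |  9261 * 0.202 = 1871 — total 4358
Group 2: 5671 * 0.964 = 5467
Group 3: 6603 * 0.956 = 6312
Group 4: 1912 * 0.949 = 1814
Group 5: 8683 * 0.945 = 8205
Group 6: 9261 * 0.925 = 8566
Group 7: 6521 * 0.92 = 5999
→ [4358, 5467, 6312, 1814, 8205, 8566, 5999]
Period 3:
Births: 6312 * 0.206 = 1300  |  1814 * 0.241 = 437  |  8205 * 0.202 = 1657 — total 3394
Group 2: 4358 * 0.964 = 4201
Group 3: 5467 * 0.956 = 5226
Group 4: 6312 * 0.949 = 5990
Group 5: 1814 * 0.945 = 1714
Group 6: 8205 * 0.925 = 7590
Group 7: 8566 * 0.92 = 7881
→ [3394, 4201, 5226, 5990, 1714, 7590, 7881]
Period 4:
Births: 5226 * 0.206 = 1077  |  5990 * 0.241 = 1444  |  1714 * 0.202 = 346 — total 2867
Group 2: 3394 * 0.964 = 3272
Group 3: 4201 * 0.956 = 4016
Group 4: 5226 * 0.949 = 4959
Group 5: 5990 * 0.945 = 5661
Group 6: 1714 * 0.925 = 1585
Group 7: 7590 * 0.92 = 6983
→ [2867, 3272, 4016, 4959, 5661, 1585, 6983]
Dependents (band 0–9 + band 60–69) = 2867 + 6983 = 9850; working-age = 19493; ratio = 9850/19493 × 100 = 50.5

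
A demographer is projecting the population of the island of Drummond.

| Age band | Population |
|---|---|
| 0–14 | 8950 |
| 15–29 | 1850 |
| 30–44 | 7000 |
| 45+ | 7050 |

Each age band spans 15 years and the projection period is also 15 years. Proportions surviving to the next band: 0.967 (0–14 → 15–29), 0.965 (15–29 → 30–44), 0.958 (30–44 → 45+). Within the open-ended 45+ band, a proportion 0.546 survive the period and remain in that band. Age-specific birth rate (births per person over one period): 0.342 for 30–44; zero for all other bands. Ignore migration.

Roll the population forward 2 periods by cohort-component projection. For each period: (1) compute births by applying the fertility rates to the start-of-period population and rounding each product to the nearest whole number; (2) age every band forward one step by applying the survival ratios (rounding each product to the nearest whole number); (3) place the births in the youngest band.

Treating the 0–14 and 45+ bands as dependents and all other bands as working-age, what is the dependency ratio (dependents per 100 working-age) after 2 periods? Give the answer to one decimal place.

75.8

(Bands numbered youngest = 1 to oldest = 4.)
Period 1.
Births: 7000 * 0.342 = 2394
Band 2: 8950 * 0.967 = 8655
Band 3: 1850 * 0.965 = 1785
Band 4: 7000 * 0.958 + 7050 * 0.546 = 6706 + 3849 = 10555
Giving 2394 / 8655 / 1785 / 10555.
Period 2.
Births: 1785 * 0.342 = 610
Band 2: 2394 * 0.967 = 2315
Band 3: 8655 * 0.965 = 8352
Band 4: 1785 * 0.958 + 10555 * 0.546 = 1710 + 5763 = 7473
Giving 610 / 2315 / 8352 / 7473.
Dependents (band 0–14 + band 45+) = 610 + 7473 = 8083; working-age = 10667; ratio = 8083/10667 × 100 = 75.8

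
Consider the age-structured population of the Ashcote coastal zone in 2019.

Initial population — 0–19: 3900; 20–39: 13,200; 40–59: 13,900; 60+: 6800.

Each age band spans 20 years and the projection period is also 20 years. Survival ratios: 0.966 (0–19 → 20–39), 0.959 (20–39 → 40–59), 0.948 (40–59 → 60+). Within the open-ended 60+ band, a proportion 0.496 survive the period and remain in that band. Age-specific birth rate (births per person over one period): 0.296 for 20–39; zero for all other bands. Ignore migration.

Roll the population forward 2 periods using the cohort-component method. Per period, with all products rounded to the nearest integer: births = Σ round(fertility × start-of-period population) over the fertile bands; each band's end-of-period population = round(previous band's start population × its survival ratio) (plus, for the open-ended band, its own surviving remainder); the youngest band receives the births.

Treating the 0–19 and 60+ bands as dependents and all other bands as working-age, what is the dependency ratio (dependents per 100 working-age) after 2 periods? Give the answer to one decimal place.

288.7

After projecting period 1:
Births: 13200 * 0.296 = 3907
20–39: 3900 * 0.966 = 3767
40–59: 13200 * 0.959 = 12659
60+: 13900 * 0.948 + 6800 * 0.496 = 13177 + 3373 = 16550
Giving 3907 / 3767 / 12659 / 16550.
After projecting period 2:
Births: 3767 * 0.296 = 1115
20–39: 3907 * 0.966 = 3774
40–59: 3767 * 0.959 = 3613
60+: 12659 * 0.948 + 16550 * 0.496 = 12001 + 8209 = 20210
Giving 1115 / 3774 / 3613 / 20210.
Dependents (band 0–19 + band 60+) = 1115 + 20210 = 21325; working-age = 7387; ratio = 21325/7387 × 100 = 288.7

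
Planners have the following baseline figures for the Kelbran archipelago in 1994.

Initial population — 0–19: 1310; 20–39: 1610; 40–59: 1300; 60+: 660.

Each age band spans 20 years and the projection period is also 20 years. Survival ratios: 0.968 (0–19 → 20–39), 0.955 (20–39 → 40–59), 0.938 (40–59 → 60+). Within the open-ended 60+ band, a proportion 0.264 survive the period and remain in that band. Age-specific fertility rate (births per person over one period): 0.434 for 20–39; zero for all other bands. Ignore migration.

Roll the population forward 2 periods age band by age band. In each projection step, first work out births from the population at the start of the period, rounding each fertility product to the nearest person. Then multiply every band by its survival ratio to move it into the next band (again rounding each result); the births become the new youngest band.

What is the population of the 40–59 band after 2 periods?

Period 1:
Births: 1610 × 0.434 = 699
20–39: 1310 × 0.968 = 1268
40–59: 1610 × 0.955 = 1538
60+: 1300 × 0.938 + 660 × 0.264 = 1219 + 174 = 1393
End of period: [699, 1268, 1538, 1393]
Period 2:
Births: 1268 × 0.434 = 550
20–39: 699 × 0.968 = 677
40–59: 1268 × 0.955 = 1211
60+: 1538 × 0.938 + 1393 × 0.264 = 1443 + 368 = 1811
End of period: [550, 677, 1211, 1811]

1211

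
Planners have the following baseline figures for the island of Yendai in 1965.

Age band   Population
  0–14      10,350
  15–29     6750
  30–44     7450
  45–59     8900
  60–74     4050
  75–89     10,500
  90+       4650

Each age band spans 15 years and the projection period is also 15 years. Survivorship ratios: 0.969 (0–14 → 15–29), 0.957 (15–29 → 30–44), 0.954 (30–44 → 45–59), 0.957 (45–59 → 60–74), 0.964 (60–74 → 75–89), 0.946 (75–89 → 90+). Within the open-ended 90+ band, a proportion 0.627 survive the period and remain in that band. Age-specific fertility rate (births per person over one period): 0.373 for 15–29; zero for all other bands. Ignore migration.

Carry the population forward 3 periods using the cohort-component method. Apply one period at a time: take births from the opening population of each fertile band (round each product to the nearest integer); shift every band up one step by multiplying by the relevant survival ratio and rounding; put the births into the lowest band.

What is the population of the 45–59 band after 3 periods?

Call the groups 1 to 7, youngest first.
Period 1:
Births: 6750 × 0.373 = 2518
Group 2: 10350 × 0.969 = 10029
Group 3: 6750 × 0.957 = 6460
Group 4: 7450 × 0.954 = 7107
Group 5: 8900 × 0.957 = 8517
Group 6: 4050 × 0.964 = 3904
Group 7: 10500 × 0.946 + 4650 × 0.627 = 9933 + 2916 = 12849
→ [2518, 10029, 6460, 7107, 8517, 3904, 12849]
Period 2:
Births: 10029 × 0.373 = 3741
Group 2: 2518 × 0.969 = 2440
Group 3: 10029 × 0.957 = 9598
Group 4: 6460 × 0.954 = 6163
Group 5: 7107 × 0.957 = 6801
Group 6: 8517 × 0.964 = 8210
Group 7: 3904 × 0.946 + 12849 × 0.627 = 3693 + 8056 = 11749
→ [3741, 2440, 9598, 6163, 6801, 8210, 11749]
Period 3:
Births: 2440 × 0.373 = 910
Group 2: 3741 × 0.969 = 3625
Group 3: 2440 × 0.957 = 2335
Group 4: 9598 × 0.954 = 9156
Group 5: 6163 × 0.957 = 5898
Group 6: 6801 × 0.964 = 6556
Group 7: 8210 × 0.946 + 11749 × 0.627 = 7767 + 7367 = 15134
→ [910, 3625, 2335, 9156, 5898, 6556, 15134]

9156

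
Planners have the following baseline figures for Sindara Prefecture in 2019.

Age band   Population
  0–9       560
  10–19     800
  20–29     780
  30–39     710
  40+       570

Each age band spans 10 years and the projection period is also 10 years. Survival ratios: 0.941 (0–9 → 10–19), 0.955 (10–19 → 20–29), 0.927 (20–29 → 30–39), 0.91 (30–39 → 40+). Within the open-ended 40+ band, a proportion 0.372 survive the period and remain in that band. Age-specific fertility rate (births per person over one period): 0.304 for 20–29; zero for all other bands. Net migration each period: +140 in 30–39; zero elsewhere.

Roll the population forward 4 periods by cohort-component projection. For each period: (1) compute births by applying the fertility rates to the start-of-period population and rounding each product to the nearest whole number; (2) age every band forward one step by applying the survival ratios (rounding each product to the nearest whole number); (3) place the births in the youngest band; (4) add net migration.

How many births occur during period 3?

Numbering the groups 1..5 from youngest to oldest:
[period 1]
Births: 780 × 0.304 = 237
Group 2: 560 × 0.941 = 527
Group 3: 800 × 0.955 = 764
Group 4: 780 × 0.927 = 723
Group 5: 710 × 0.91 + 570 × 0.372 = 646 + 212 = 858
Net migration: Group 4 + 140 → 863
Giving 237 / 527 / 764 / 863 / 858.
[period 2]
Births: 764 × 0.304 = 232
Group 2: 237 × 0.941 = 223
Group 3: 527 × 0.955 = 503
Group 4: 764 × 0.927 = 708
Group 5: 863 × 0.91 + 858 × 0.372 = 785 + 319 = 1104
Net migration: Group 4 + 140 → 848
Giving 232 / 223 / 503 / 848 / 1104.
[period 3]
Births: 503 × 0.304 = 153
Group 2: 232 × 0.941 = 218
Group 3: 223 × 0.955 = 213
Group 4: 503 × 0.927 = 466
Group 5: 848 × 0.91 + 1104 × 0.372 = 772 + 411 = 1183
Net migration: Group 4 + 140 → 606
Giving 153 / 218 / 213 / 606 / 1183.

153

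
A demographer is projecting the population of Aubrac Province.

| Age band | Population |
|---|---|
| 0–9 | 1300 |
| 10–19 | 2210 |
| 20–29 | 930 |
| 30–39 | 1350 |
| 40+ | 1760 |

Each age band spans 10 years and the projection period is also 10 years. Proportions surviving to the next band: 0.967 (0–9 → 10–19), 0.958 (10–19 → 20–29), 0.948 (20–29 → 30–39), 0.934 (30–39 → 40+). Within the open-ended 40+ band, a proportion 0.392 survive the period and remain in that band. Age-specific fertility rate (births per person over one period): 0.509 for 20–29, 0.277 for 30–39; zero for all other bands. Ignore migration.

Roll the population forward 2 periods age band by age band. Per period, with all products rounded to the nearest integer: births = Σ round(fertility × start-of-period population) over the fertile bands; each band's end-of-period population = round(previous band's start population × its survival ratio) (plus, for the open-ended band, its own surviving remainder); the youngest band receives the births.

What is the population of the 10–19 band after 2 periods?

819

Period 1:
Births: 930 × 0.509 = 473 ; 1350 × 0.277 = 374 → total 847
10–19: 1300 × 0.967 = 1257
20–29: 2210 × 0.958 = 2117
30–39: 930 × 0.948 = 882
40+: 1350 × 0.934 + 1760 × 0.392 = 1261 + 690 = 1951
→ [847, 1257, 2117, 882, 1951]
Period 2:
Births: 2117 × 0.509 = 1078 ; 882 × 0.277 = 244 → total 1322
10–19: 847 × 0.967 = 819
20–29: 1257 × 0.958 = 1204
30–39: 2117 × 0.948 = 2007
40+: 882 × 0.934 + 1951 × 0.392 = 824 + 765 = 1589
→ [1322, 819, 1204, 2007, 1589]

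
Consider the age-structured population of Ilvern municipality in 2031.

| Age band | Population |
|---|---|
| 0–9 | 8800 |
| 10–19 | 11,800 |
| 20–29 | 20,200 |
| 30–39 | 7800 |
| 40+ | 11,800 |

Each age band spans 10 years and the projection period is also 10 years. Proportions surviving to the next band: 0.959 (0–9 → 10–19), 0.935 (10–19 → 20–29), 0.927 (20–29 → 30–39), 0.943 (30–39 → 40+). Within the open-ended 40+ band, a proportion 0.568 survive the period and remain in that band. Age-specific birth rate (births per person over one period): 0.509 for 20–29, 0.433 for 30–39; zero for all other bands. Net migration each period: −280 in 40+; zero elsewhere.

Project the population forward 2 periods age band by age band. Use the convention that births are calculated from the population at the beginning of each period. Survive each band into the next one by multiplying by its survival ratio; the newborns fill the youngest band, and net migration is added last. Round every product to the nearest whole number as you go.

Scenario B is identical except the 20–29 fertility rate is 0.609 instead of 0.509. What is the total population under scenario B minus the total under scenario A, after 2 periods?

Let band 1 be 0–9 through band 5 = 40+.
After projecting period 1:
Births: 20200 × 0.509 = 10282, 7800 × 0.433 = 3377 → total 13659
Band 2: 8800 × 0.959 = 8439
Band 3: 11800 × 0.935 = 11033
Band 4: 20200 × 0.927 = 18725
Band 5: 7800 × 0.943 + 11800 × 0.568 = 7355 + 6702 = 14057
Net migration: Band 5 − 280 → 13777
Population now: 0–9=13659, 10–19=8439, 20–29=11033, 30–39=18725, 40+=13777
After projecting period 2:
Births: 11033 × 0.509 = 5616, 18725 × 0.433 = 8108 → total 13724
Band 2: 13659 × 0.959 = 13099
Band 3: 8439 × 0.935 = 7890
Band 4: 11033 × 0.927 = 10228
Band 5: 18725 × 0.943 + 13777 × 0.568 = 17658 + 7825 = 25483
Net migration: Band 5 − 280 → 25203
Population now: 0–9=13724, 10–19=13099, 20–29=7890, 30–39=10228, 40+=25203
Scenario A total after 2 periods: 70144
Scenario B projection —
After projecting period 1:
Births: 20200 × 0.609 = 12302, 7800 × 0.433 = 3377 → total 15679
Band 2: 8800 × 0.959 = 8439
Band 3: 11800 × 0.935 = 11033
Band 4: 20200 × 0.927 = 18725
Band 5: 7800 × 0.943 + 11800 × 0.568 = 7355 + 6702 = 14057
Net migration: Band 5 − 280 → 13777
Population now: 0–9=15679, 10–19=8439, 20–29=11033, 30–39=18725, 40+=13777
After projecting period 2:
Births: 11033 × 0.609 = 6719, 18725 × 0.433 = 8108 → total 14827
Band 2: 15679 × 0.959 = 15036
Band 3: 8439 × 0.935 = 7890
Band 4: 11033 × 0.927 = 10228
Band 5: 18725 × 0.943 + 13777 × 0.568 = 17658 + 7825 = 25483
Net migration: Band 5 − 280 → 25203
Population now: 0–9=14827, 10–19=15036, 20–29=7890, 30–39=10228, 40+=25203
Scenario B total after 2 periods: 73184
Difference B − A = 73184 − 70144 = 3040

3040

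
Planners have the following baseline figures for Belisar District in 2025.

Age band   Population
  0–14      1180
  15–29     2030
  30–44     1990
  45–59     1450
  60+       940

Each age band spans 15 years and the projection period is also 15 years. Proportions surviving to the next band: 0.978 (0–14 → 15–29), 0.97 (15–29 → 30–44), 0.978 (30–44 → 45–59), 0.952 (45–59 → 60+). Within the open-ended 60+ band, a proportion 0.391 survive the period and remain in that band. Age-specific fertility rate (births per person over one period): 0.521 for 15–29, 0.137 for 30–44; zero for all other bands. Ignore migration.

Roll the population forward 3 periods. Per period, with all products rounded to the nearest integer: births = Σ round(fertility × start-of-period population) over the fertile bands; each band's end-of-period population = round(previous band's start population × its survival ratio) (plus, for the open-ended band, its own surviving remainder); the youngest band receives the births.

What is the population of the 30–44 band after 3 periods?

Call the groups 1 to 5, youngest first.
— Period 1 —
Births: 2030 × 0.521 = 1058 ; 1990 × 0.137 = 273 — total 1331
Group 2: 1180 × 0.978 = 1154
Group 3: 2030 × 0.97 = 1969
Group 4: 1990 × 0.978 = 1946
Group 5: 1450 × 0.952 + 940 × 0.391 = 1380 + 368 = 1748
→ [1331, 1154, 1969, 1946, 1748]
— Period 2 —
Births: 1154 × 0.521 = 601 ; 1969 × 0.137 = 270 — total 871
Group 2: 1331 × 0.978 = 1302
Group 3: 1154 × 0.97 = 1119
Group 4: 1969 × 0.978 = 1926
Group 5: 1946 × 0.952 + 1748 × 0.391 = 1853 + 683 = 2536
→ [871, 1302, 1119, 1926, 2536]
— Period 3 —
Births: 1302 × 0.521 = 678 ; 1119 × 0.137 = 153 — total 831
Group 2: 871 × 0.978 = 852
Group 3: 1302 × 0.97 = 1263
Group 4: 1119 × 0.978 = 1094
Group 5: 1926 × 0.952 + 2536 × 0.391 = 1834 + 992 = 2826
→ [831, 852, 1263, 1094, 2826]

1263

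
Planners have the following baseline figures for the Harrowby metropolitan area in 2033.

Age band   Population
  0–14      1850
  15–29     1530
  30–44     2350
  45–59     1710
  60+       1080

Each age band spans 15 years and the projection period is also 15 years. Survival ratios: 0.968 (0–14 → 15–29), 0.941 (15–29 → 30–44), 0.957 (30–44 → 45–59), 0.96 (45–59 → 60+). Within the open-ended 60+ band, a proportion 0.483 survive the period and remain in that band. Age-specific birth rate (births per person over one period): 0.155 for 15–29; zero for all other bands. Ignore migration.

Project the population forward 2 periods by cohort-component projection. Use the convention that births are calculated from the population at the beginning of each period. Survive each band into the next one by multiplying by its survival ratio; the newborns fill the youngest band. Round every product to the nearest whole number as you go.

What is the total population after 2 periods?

(Groups numbered youngest = 1 to oldest = 5.)
Period 1.
Births: 1530 × 0.155 = 237
Group 2: 1850 × 0.968 = 1791
Group 3: 1530 × 0.941 = 1440
Group 4: 2350 × 0.957 = 2249
Group 5: 1710 × 0.96 + 1080 × 0.483 = 1642 + 522 = 2164
Giving 237 / 1791 / 1440 / 2249 / 2164.
Period 2.
Births: 1791 × 0.155 = 278
Group 2: 237 × 0.968 = 229
Group 3: 1791 × 0.941 = 1685
Group 4: 1440 × 0.957 = 1378
Group 5: 2249 × 0.96 + 2164 × 0.483 = 2159 + 1045 = 3204
Giving 278 / 229 / 1685 / 1378 / 3204.
Total after period 2: 278 + 229 + 1685 + 1378 + 3204 = 6774

6774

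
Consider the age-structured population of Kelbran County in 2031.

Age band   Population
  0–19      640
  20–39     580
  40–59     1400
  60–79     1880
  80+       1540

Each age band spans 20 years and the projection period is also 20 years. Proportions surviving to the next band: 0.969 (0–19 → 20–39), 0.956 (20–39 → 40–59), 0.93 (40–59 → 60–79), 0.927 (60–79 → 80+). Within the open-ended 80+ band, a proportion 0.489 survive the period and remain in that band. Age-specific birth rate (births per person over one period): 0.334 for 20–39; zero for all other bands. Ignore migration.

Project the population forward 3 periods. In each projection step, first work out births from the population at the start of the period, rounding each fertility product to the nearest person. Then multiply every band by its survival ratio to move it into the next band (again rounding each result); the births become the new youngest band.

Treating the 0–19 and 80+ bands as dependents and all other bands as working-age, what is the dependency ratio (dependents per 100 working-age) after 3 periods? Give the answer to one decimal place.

Call the groups 1 to 5, youngest first.
[period 1]
Births: 580 * 0.334 = 194
Group 2: 640 * 0.969 = 620
Group 3: 580 * 0.956 = 554
Group 4: 1400 * 0.93 = 1302
Group 5: 1880 * 0.927 + 1540 * 0.489 = 1743 + 753 = 2496
End of period: [194, 620, 554, 1302, 2496]
[period 2]
Births: 620 * 0.334 = 207
Group 2: 194 * 0.969 = 188
Group 3: 620 * 0.956 = 593
Group 4: 554 * 0.93 = 515
Group 5: 1302 * 0.927 + 2496 * 0.489 = 1207 + 1221 = 2428
End of period: [207, 188, 593, 515, 2428]
[period 3]
Births: 188 * 0.334 = 63
Group 2: 207 * 0.969 = 201
Group 3: 188 * 0.956 = 180
Group 4: 593 * 0.93 = 551
Group 5: 515 * 0.927 + 2428 * 0.489 = 477 + 1187 = 1664
End of period: [63, 201, 180, 551, 1664]
Dependents (band 0–19 + band 80+) = 63 + 1664 = 1727; working-age = 932; ratio = 1727/932 × 100 = 185.3

185.3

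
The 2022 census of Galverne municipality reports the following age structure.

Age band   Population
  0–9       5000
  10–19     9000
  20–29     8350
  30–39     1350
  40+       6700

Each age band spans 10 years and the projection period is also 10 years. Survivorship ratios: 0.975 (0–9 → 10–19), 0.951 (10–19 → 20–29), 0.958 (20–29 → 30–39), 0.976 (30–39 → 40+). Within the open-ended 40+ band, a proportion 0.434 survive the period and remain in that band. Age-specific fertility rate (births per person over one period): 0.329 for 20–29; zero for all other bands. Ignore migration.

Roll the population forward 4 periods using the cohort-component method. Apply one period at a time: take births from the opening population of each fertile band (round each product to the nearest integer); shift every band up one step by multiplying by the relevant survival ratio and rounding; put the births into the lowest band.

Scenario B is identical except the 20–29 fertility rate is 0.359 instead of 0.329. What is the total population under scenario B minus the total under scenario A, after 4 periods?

Period 1:
Births: 8350 × 0.329 = 2747
10–19: 5000 × 0.975 = 4875
20–29: 9000 × 0.951 = 8559
30–39: 8350 × 0.958 = 7999
40+: 1350 × 0.976 + 6700 × 0.434 = 1318 + 2908 = 4226
Population now: 0–9=2747, 10–19=4875, 20–29=8559, 30–39=7999, 40+=4226
Period 2:
Births: 8559 × 0.329 = 2816
10–19: 2747 × 0.975 = 2678
20–29: 4875 × 0.951 = 4636
30–39: 8559 × 0.958 = 8200
40+: 7999 × 0.976 + 4226 × 0.434 = 7807 + 1834 = 9641
Population now: 0–9=2816, 10–19=2678, 20–29=4636, 30–39=8200, 40+=9641
Period 3:
Births: 4636 × 0.329 = 1525
10–19: 2816 × 0.975 = 2746
20–29: 2678 × 0.951 = 2547
30–39: 4636 × 0.958 = 4441
40+: 8200 × 0.976 + 9641 × 0.434 = 8003 + 4184 = 12187
Population now: 0–9=1525, 10–19=2746, 20–29=2547, 30–39=4441, 40+=12187
Period 4:
Births: 2547 × 0.329 = 838
10–19: 1525 × 0.975 = 1487
20–29: 2746 × 0.951 = 2611
30–39: 2547 × 0.958 = 2440
40+: 4441 × 0.976 + 12187 × 0.434 = 4334 + 5289 = 9623
Population now: 0–9=838, 10–19=1487, 20–29=2611, 30–39=2440, 40+=9623
Scenario A total after 4 periods: 16999
Scenario B projection —
Period 1:
Births: 8350 × 0.359 = 2998
10–19: 5000 × 0.975 = 4875
20–29: 9000 × 0.951 = 8559
30–39: 8350 × 0.958 = 7999
40+: 1350 × 0.976 + 6700 × 0.434 = 1318 + 2908 = 4226
Population now: 0–9=2998, 10–19=4875, 20–29=8559, 30–39=7999, 40+=4226
Period 2:
Births: 8559 × 0.359 = 3073
10–19: 2998 × 0.975 = 2923
20–29: 4875 × 0.951 = 4636
30–39: 8559 × 0.958 = 8200
40+: 7999 × 0.976 + 4226 × 0.434 = 7807 + 1834 = 9641
Population now: 0–9=3073, 10–19=2923, 20–29=4636, 30–39=8200, 40+=9641
Period 3:
Births: 4636 × 0.359 = 1664
10–19: 3073 × 0.975 = 2996
20–29: 2923 × 0.951 = 2780
30–39: 4636 × 0.958 = 4441
40+: 8200 × 0.976 + 9641 × 0.434 = 8003 + 4184 = 12187
Population now: 0–9=1664, 10–19=2996, 20–29=2780, 30–39=4441, 40+=12187
Period 4:
Births: 2780 × 0.359 = 998
10–19: 1664 × 0.975 = 1622
20–29: 2996 × 0.951 = 2849
30–39: 2780 × 0.958 = 2663
40+: 4441 × 0.976 + 12187 × 0.434 = 4334 + 5289 = 9623
Population now: 0–9=998, 10–19=1622, 20–29=2849, 30–39=2663, 40+=9623
Scenario B total after 4 periods: 17755
Difference B − A = 17755 − 16999 = 756

756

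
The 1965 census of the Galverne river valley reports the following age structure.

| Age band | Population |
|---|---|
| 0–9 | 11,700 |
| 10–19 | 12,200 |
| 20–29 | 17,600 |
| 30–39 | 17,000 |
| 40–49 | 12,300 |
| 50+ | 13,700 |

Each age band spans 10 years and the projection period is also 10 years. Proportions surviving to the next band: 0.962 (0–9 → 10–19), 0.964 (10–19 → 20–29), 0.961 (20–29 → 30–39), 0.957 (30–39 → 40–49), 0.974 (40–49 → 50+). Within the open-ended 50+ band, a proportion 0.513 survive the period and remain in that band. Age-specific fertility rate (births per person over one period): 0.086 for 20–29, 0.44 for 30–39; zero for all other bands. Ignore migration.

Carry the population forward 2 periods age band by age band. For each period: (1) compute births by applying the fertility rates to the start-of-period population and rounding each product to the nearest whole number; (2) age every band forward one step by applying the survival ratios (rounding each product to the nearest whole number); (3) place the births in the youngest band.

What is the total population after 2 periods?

After projecting period 1:
Births: 17600 × 0.086 = 1514  |  17000 × 0.44 = 7480 → 8994
10–19: 11700 × 0.962 = 11255
20–29: 12200 × 0.964 = 11761
30–39: 17600 × 0.961 = 16914
40–49: 17000 × 0.957 = 16269
50+: 12300 × 0.974 + 13700 × 0.513 = 11980 + 7028 = 19008
Population now: 0–9=8994, 10–19=11255, 20–29=11761, 30–39=16914, 40–49=16269, 50+=19008
After projecting period 2:
Births: 11761 × 0.086 = 1011  |  16914 × 0.44 = 7442 → 8453
10–19: 8994 × 0.962 = 8652
20–29: 11255 × 0.964 = 10850
30–39: 11761 × 0.961 = 11302
40–49: 16914 × 0.957 = 16187
50+: 16269 × 0.974 + 19008 × 0.513 = 15846 + 9751 = 25597
Population now: 0–9=8453, 10–19=8652, 20–29=10850, 30–39=11302, 40–49=16187, 50+=25597
Total after period 2: 8453 + 8652 + 10850 + 11302 + 16187 + 25597 = 81041

81041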